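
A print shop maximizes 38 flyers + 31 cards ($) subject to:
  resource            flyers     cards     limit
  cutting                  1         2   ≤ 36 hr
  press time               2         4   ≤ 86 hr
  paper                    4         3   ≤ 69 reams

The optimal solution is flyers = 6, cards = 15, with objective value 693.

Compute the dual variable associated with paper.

Check each constraint at x*: cutting 36/36 (tight); press time 72/86 (slack 14); paper 69/69 (tight).
By complementary slackness, y = 0 for the non-binding constraint.
Dual feasibility on the basic columns requires 1·y_cutting + 4·y_paper = 38, 2·y_cutting + 3·y_paper = 31.
→ y_cutting = 2 and y_paper = 9.
Shadow price of paper = 9.

9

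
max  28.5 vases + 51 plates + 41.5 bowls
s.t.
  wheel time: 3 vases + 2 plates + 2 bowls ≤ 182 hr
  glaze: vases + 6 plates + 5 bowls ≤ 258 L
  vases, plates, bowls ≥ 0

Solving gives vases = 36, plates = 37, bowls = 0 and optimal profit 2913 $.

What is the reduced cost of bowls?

Check each constraint at x*: wheel time 182/182 (tight); glaze 258/258 (tight).
Dual feasibility on the basic columns requires 3·y_wheel time + 1·y_glaze = 28.5, 2·y_wheel time + 6·y_glaze = 51.
Solving: y_wheel time = 7.5, y_glaze = 6.
Reduced cost of bowls: c₃ − yᵀa₃ = 41.5 − (7.5·2 + 6·5) = 41.5 − 45 = -3.5.

-3.5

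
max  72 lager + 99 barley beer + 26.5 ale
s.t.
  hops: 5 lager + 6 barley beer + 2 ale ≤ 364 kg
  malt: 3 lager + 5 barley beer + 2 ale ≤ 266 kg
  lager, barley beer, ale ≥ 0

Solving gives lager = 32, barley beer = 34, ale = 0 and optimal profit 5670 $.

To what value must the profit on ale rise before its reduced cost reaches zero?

Check each constraint at x*: hops 364/364 (tight); malt 266/266 (tight).
Dual feasibility on the basic columns requires 5·y_hops + 3·y_malt = 72, 6·y_hops + 5·y_malt = 99.
This yields shadow prices y_hops = 9, y_malt = 9.
ale enters the basis when its profit ≥ yᵀa₃ = 9·2 + 9·2 = 36.

36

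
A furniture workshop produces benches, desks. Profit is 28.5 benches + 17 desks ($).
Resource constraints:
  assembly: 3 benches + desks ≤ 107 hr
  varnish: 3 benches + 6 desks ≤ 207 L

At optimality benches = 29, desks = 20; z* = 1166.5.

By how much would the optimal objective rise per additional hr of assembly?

8

At the optimum: assembly uses 107 of 107 (binding); varnish uses 207 of 207 (binding).
Dual feasibility on the basic columns requires 3·y_assembly + 3·y_varnish = 28.5, 1·y_assembly + 6·y_varnish = 17.
This yields shadow prices y_assembly = 8, y_varnish = 1.5.
Shadow price of assembly = 8.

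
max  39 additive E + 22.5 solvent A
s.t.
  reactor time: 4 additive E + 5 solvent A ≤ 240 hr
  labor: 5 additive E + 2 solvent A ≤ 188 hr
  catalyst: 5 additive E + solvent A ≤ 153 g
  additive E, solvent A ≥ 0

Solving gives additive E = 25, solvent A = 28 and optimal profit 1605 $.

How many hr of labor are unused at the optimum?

7

labor used = 5·25 + 2·28 = 181; slack = 188 − 181 = 7.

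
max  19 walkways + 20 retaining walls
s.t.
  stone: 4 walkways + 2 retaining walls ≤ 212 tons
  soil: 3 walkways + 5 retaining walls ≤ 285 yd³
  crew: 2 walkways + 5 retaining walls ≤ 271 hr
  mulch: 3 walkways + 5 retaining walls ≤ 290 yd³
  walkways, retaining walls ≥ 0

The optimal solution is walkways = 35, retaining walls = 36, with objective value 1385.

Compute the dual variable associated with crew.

0

Check each constraint at x*: stone 212/212 (tight); soil 285/285 (tight); crew 250/271 (slack 21); mulch 285/290 (slack 5).
Since crew, mulch are not tight, their duals are 0.
Dual feasibility on the basic columns requires 4·y_stone + 3·y_soil = 19, 2·y_stone + 5·y_soil = 20.
This yields shadow prices y_stone = 2.5, y_soil = 3.
Shadow price of crew = 0.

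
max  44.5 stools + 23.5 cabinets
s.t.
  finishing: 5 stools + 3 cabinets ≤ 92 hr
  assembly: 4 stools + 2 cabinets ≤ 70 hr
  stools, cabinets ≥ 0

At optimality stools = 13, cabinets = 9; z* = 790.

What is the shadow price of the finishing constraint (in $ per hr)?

Both finishing and assembly are binding at x*.
Dual feasibility on the basic columns requires 5·y_finishing + 4·y_assembly = 44.5, 3·y_finishing + 2·y_assembly = 23.5.
Solving: y_finishing = 2.5, y_assembly = 8.
Shadow price of finishing = 2.5.

2.5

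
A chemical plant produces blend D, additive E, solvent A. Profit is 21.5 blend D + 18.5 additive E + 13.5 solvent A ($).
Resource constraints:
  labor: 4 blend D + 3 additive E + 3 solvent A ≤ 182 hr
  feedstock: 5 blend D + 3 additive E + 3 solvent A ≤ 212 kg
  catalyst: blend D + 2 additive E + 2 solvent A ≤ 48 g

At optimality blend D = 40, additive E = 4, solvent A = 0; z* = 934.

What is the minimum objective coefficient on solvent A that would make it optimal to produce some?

Check each constraint at x*: labor 172/182 (slack 10); feedstock 212/212 (tight); catalyst 48/48 (tight).
Since labor is not tight, its dual is 0.
Dual feasibility on the basic columns requires 5·y_feedstock + 1·y_catalyst = 21.5, 3·y_feedstock + 2·y_catalyst = 18.5.
This yields shadow prices y_feedstock = 3.5, y_catalyst = 4.
solvent A enters the basis when its profit ≥ yᵀa₃ = 3.5·3 + 4·2 = 18.5.

18.5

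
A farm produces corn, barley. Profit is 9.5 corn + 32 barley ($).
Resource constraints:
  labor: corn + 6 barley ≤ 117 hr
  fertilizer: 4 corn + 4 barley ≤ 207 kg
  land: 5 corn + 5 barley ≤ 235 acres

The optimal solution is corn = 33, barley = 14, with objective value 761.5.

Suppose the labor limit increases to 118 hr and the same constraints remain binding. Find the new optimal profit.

At the optimum: labor uses 117 of 117 (binding); fertilizer uses 188 of 207 (slack = 19); land uses 235 of 235 (binding).
By complementary slackness, y = 0 for the non-binding constraint.
Dual feasibility on the basic columns requires 1·y_labor + 5·y_land = 9.5, 6·y_labor + 5·y_land = 32.
Solving: y_labor = 4.5, y_land = 1.
Δz = y_labor·Δb = 4.5 × (1) = 4.5, so new z* = 761.5 + 4.5 = 766.

766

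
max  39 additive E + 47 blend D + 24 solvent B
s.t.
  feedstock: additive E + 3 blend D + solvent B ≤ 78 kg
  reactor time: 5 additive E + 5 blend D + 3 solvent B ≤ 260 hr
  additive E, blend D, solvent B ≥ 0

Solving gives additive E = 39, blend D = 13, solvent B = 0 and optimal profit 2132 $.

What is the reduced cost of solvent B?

Both feedstock and reactor time are binding at x*.
The binding rows give the dual system: 1·y_feedstock + 5·y_reactor time = 39 and 3·y_feedstock + 5·y_reactor time = 47.
→ y_feedstock = 4 and y_reactor time = 7.
Reduced cost of solvent B: c₃ − yᵀa₃ = 24 − (4·1 + 7·3) = 24 − 25 = -1.

-1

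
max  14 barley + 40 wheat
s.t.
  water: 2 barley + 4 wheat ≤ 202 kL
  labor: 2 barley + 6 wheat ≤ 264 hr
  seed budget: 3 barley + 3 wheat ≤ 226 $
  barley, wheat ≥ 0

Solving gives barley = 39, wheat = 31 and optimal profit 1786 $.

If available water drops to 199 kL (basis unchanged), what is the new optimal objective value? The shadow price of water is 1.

1783

Δb = -3, so new z* = 1786 + (1)·(-3) = 1786 − 3 = 1783.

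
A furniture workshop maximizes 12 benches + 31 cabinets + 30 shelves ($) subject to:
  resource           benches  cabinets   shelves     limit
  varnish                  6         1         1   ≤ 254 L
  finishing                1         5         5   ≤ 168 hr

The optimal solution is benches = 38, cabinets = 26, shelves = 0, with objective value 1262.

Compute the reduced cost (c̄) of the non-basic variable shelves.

-1

Both varnish and finishing are binding at x*.
The binding rows give the dual system: 6·y_varnish + 1·y_finishing = 12 and 1·y_varnish + 5·y_finishing = 31.
→ y_varnish = 1 and y_finishing = 6.
Reduced cost of shelves: c₃ − yᵀa₃ = 30 − (1·1 + 6·5) = 30 − 31 = -1.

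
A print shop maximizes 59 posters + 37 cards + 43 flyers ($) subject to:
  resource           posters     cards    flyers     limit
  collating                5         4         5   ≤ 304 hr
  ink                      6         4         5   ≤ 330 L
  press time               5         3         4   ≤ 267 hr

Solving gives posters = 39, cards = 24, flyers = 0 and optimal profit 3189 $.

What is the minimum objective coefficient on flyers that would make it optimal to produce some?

48

Binding: ink and press time. Non-binding: collating (13 unused).
By complementary slackness, y = 0 for the non-binding constraint.
The binding rows give the dual system: 6·y_ink + 5·y_press time = 59 and 4·y_ink + 3·y_press time = 37.
Solving: y_ink = 4, y_press time = 7.
flyers enters the basis when its profit ≥ yᵀa₃ = 4·5 + 7·4 = 48.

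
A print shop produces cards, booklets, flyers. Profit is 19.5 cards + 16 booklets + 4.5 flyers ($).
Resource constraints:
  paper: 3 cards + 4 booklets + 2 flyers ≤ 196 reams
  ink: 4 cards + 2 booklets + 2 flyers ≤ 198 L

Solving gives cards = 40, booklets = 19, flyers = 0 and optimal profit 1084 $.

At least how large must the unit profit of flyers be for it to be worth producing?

11

At the optimum: paper uses 196 of 196 (binding); ink uses 198 of 198 (binding).
From A_Bᵀ y = c: 3·y_paper + 4·y_ink = 19.5; 4·y_paper + 2·y_ink = 16.
→ y_paper = 2.5 and y_ink = 3.
flyers enters the basis when its profit ≥ yᵀa₃ = 2.5·2 + 3·2 = 11.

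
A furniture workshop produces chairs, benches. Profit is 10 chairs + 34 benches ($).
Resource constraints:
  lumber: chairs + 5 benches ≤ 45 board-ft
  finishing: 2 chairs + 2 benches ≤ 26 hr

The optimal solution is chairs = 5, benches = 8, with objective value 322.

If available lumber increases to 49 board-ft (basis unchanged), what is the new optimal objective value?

346

At the optimum: lumber uses 45 of 45 (binding); finishing uses 26 of 26 (binding).
The binding rows give the dual system: 1·y_lumber + 2·y_finishing = 10 and 5·y_lumber + 2·y_finishing = 34.
This yields shadow prices y_lumber = 6, y_finishing = 2.
Δz = y_lumber·Δb = 6 × (4) = 24, so new z* = 322 + 24 = 346.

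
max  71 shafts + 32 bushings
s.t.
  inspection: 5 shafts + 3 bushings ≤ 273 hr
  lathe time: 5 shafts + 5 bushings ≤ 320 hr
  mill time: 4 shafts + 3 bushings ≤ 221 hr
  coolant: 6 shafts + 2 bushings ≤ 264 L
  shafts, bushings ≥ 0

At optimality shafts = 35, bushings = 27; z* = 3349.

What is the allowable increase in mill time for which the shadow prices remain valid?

Binding constraints: mill time, coolant. The basis is B = [[4,3],[6,2]] with det -10.
Per unit increase in mill time, x* moves by d = (-0.2, 0.6).
The basis stays optimal until lathe time becomes binding; allowable increase = 5 hr.

5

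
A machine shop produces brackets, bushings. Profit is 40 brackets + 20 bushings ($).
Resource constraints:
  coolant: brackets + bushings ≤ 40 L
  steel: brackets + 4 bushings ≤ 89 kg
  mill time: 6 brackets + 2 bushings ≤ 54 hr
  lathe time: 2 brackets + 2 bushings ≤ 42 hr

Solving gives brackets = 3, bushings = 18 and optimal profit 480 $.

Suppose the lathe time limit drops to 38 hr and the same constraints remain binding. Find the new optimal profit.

Binding: mill time and lathe time. Non-binding: coolant (19 unused), steel (14 unused).
Since coolant, steel are not tight, their duals are 0.
From A_Bᵀ y = c: 6·y_mill time + 2·y_lathe time = 40; 2·y_mill time + 2·y_lathe time = 20.
Solving: y_mill time = 5, y_lathe time = 5.
Δz = y_lathe time·Δb = 5 × (-4) = -20, so new z* = 480 − 20 = 460.

460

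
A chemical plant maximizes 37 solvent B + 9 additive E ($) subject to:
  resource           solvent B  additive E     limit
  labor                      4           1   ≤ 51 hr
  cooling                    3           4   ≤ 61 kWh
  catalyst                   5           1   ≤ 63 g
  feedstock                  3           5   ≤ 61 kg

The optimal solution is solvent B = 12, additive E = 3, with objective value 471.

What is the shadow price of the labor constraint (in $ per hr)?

At the optimum: labor uses 51 of 51 (binding); cooling uses 48 of 61 (slack = 13); catalyst uses 63 of 63 (binding); feedstock uses 51 of 61 (slack = 10).
Since cooling, feedstock are not tight, their duals are 0.
From A_Bᵀ y = c: 4·y_labor + 5·y_catalyst = 37; 1·y_labor + 1·y_catalyst = 9.
Solving: y_labor = 8, y_catalyst = 1.
Shadow price of labor = 8.

8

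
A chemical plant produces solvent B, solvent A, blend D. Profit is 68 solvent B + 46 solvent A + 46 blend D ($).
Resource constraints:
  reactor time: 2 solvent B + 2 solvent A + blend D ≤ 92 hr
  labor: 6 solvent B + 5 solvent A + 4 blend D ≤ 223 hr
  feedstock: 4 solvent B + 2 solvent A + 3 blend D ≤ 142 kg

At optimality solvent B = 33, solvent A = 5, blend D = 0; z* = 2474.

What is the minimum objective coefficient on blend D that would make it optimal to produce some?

At the optimum: reactor time uses 76 of 92 (slack = 16); labor uses 223 of 223 (binding); feedstock uses 142 of 142 (binding).
Since reactor time is not tight, its dual is 0.
From A_Bᵀ y = c: 6·y_labor + 4·y_feedstock = 68; 5·y_labor + 2·y_feedstock = 46.
Solving: y_labor = 6, y_feedstock = 8.
blend D enters the basis when its profit ≥ yᵀa₃ = 6·4 + 8·3 = 48.

48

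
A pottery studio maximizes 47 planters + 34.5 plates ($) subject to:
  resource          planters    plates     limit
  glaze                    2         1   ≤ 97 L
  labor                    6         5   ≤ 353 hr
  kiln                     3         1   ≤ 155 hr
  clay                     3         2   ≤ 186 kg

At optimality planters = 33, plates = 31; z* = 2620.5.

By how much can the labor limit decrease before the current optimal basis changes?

Binding constraints: glaze, labor. The basis is B = [[2,1],[6,5]] with det 4.
Per unit decrease in labor, x* moves by d = (0.25, -0.5).
The basis stays optimal until plates reaches 0; allowable decrease = 62 hr.

62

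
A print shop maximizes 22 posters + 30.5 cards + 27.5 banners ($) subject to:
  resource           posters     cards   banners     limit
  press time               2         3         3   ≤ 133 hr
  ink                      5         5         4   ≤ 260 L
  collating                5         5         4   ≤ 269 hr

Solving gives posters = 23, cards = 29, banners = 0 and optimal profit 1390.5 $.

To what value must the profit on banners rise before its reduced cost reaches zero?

29.5

Binding: press time and ink. Non-binding: collating (9 unused).
By complementary slackness, y = 0 for the non-binding constraint.
Dual feasibility on the basic columns requires 2·y_press time + 5·y_ink = 22, 3·y_press time + 5·y_ink = 30.5.
→ y_press time = 8.5 and y_ink = 1.
banners enters the basis when its profit ≥ yᵀa₃ = 8.5·3 + 1·4 = 29.5.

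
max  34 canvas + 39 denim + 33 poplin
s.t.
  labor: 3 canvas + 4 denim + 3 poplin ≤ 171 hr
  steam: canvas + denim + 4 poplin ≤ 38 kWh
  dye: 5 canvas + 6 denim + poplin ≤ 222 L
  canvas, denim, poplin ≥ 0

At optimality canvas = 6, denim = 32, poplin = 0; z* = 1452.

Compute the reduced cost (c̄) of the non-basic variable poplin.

Binding: steam and dye. Non-binding: labor (25 unused).
Since labor is not tight, its dual is 0.
From A_Bᵀ y = c: 1·y_steam + 5·y_dye = 34; 1·y_steam + 6·y_dye = 39.
Solving: y_steam = 9, y_dye = 5.
Reduced cost of poplin: c₃ − yᵀa₃ = 33 − (9·4 + 5·1) = 33 − 41 = -8.

-8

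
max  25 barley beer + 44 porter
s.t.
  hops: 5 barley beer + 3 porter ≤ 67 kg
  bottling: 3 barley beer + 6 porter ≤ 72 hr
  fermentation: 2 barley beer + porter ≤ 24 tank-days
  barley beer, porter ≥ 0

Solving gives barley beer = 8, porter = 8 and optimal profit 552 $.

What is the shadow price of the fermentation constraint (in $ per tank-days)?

2

At the optimum: hops uses 64 of 67 (slack = 3); bottling uses 72 of 72 (binding); fermentation uses 24 of 24 (binding).
By complementary slackness, y = 0 for the non-binding constraint.
The binding rows give the dual system: 3·y_bottling + 2·y_fermentation = 25 and 6·y_bottling + 1·y_fermentation = 44.
→ y_bottling = 7 and y_fermentation = 2.
Shadow price of fermentation = 2.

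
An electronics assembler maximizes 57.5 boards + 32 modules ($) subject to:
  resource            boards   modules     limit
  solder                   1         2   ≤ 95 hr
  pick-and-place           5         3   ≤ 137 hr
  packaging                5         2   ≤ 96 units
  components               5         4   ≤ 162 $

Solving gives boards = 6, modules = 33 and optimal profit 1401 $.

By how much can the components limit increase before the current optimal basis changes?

16

Binding constraints: packaging, components. The basis is B = [[5,2],[5,4]] with det 10.
Per unit increase in components, x* moves by d = (-0.2, 0.5).
The basis stays optimal until pick-and-place becomes binding; allowable increase = 16 $.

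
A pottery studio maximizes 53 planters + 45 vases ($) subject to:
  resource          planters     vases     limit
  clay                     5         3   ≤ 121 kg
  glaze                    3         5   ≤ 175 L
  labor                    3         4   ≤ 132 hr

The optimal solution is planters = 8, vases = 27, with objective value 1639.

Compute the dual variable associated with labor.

6

At the optimum: clay uses 121 of 121 (binding); glaze uses 159 of 175 (slack = 16); labor uses 132 of 132 (binding).
Since glaze is not tight, its dual is 0.
Dual feasibility on the basic columns requires 5·y_clay + 3·y_labor = 53, 3·y_clay + 4·y_labor = 45.
→ y_clay = 7 and y_labor = 6.
Shadow price of labor = 6.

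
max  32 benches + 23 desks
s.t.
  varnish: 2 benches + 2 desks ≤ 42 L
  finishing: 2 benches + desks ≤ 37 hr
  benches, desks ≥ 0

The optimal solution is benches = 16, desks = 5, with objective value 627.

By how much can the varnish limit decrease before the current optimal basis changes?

Binding constraints: varnish, finishing. The basis is B = [[2,2],[2,1]] with det -2.
Per unit decrease in varnish, x* moves by d = (0.5, -1).
The basis stays optimal until desks reaches 0; allowable decrease = 5 L.

5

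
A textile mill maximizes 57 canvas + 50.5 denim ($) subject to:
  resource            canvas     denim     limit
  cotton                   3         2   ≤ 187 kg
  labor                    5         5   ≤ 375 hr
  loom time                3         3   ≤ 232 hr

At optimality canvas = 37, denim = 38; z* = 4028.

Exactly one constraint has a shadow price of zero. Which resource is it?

loom time

cotton: 187/187 (binding)
labor: 375/375 (binding)
loom time: 225/232 (slack 7)
By complementary slackness, a constraint with positive slack has shadow price 0 → loom time.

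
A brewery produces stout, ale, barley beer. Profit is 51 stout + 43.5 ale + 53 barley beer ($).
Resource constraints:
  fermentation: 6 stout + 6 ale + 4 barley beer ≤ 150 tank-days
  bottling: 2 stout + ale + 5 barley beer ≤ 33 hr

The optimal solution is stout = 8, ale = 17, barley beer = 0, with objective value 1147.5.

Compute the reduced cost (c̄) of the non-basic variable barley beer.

At the optimum: fermentation uses 150 of 150 (binding); bottling uses 33 of 33 (binding).
Dual feasibility on the basic columns requires 6·y_fermentation + 2·y_bottling = 51, 6·y_fermentation + 1·y_bottling = 43.5.
→ y_fermentation = 6 and y_bottling = 7.5.
Reduced cost of barley beer: c₃ − yᵀa₃ = 53 − (6·4 + 7.5·5) = 53 − 61.5 = -8.5.

-8.5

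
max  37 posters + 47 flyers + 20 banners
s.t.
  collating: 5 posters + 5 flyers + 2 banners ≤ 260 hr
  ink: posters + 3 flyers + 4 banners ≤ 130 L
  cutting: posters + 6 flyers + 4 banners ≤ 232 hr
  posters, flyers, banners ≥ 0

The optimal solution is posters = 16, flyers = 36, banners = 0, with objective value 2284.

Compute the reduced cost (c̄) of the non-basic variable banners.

Check each constraint at x*: collating 260/260 (tight); ink 124/130 (slack 6); cutting 232/232 (tight).
By complementary slackness, y = 0 for the non-binding constraint.
From A_Bᵀ y = c: 5·y_collating + 1·y_cutting = 37; 5·y_collating + 6·y_cutting = 47.
Solving: y_collating = 7, y_cutting = 2.
Reduced cost of banners: c₃ − yᵀa₃ = 20 − (7·2 + 2·4) = 20 − 22 = -2.

-2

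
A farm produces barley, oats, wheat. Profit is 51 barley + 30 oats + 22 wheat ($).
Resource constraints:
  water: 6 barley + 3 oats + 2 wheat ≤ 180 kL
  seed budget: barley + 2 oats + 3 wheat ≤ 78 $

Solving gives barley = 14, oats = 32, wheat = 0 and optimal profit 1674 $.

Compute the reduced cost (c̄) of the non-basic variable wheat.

Both water and seed budget are binding at x*.
The binding rows give the dual system: 6·y_water + 1·y_seed budget = 51 and 3·y_water + 2·y_seed budget = 30.
→ y_water = 8 and y_seed budget = 3.
Reduced cost of wheat: c₃ − yᵀa₃ = 22 − (8·2 + 3·3) = 22 − 25 = -3.

-3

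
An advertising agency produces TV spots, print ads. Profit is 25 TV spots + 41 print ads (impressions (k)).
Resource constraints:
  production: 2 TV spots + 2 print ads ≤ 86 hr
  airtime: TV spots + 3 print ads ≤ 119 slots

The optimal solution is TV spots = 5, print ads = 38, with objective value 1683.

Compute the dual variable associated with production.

8.5

At the optimum: production uses 86 of 86 (binding); airtime uses 119 of 119 (binding).
The binding rows give the dual system: 2·y_production + 1·y_airtime = 25 and 2·y_production + 3·y_airtime = 41.
→ y_production = 8.5 and y_airtime = 8.
Shadow price of production = 8.5.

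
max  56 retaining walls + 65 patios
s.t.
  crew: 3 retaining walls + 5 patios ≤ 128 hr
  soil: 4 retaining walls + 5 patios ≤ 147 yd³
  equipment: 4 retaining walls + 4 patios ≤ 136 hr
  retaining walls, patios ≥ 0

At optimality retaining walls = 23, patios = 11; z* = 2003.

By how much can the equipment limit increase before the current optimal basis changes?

Binding constraints: soil, equipment. The basis is B = [[4,5],[4,4]] with det -4.
Per unit increase in equipment, x* moves by d = (1.25, -1).
The basis stays optimal until patios reaches 0; allowable increase = 11 hr.

11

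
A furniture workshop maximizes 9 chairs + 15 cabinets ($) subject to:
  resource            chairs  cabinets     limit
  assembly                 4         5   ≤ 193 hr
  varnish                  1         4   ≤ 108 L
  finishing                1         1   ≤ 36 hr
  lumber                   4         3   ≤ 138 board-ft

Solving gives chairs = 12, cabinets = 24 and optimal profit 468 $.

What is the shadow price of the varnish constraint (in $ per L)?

Check each constraint at x*: assembly 168/193 (slack 25); varnish 108/108 (tight); finishing 36/36 (tight); lumber 120/138 (slack 18).
Since assembly, lumber are not tight, their duals are 0.
Dual feasibility on the basic columns requires 1·y_varnish + 1·y_finishing = 9, 4·y_varnish + 1·y_finishing = 15.
This yields shadow prices y_varnish = 2, y_finishing = 7.
Shadow price of varnish = 2.

2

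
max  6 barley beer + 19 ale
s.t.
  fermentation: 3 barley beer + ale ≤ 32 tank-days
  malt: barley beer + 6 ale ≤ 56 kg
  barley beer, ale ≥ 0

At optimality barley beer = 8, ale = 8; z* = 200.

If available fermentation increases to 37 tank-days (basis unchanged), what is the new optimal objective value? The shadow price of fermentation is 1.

Δb = 5, so new z* = 200 + (1)·(5) = 200 + 5 = 205.

205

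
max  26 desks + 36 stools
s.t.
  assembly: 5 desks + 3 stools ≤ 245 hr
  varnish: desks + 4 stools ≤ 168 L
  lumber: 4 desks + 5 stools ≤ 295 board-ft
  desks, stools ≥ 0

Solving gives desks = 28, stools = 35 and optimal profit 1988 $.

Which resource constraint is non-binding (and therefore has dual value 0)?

lumber

assembly: 245/245 (binding)
varnish: 168/168 (binding)
lumber: 287/295 (slack 8)
By complementary slackness, a constraint with positive slack has shadow price 0 → lumber.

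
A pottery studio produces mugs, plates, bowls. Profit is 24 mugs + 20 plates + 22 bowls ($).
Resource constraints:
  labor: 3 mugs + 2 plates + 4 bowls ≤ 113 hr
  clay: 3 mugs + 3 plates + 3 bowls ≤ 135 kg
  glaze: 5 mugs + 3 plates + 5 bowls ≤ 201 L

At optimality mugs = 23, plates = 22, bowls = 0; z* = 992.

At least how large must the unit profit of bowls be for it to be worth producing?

At the optimum: labor uses 113 of 113 (binding); clay uses 135 of 135 (binding); glaze uses 181 of 201 (slack = 20).
Slack constraints have shadow price 0 (complementary slackness).
Dual feasibility on the basic columns requires 3·y_labor + 3·y_clay = 24, 2·y_labor + 3·y_clay = 20.
→ y_labor = 4 and y_clay = 4.
bowls enters the basis when its profit ≥ yᵀa₃ = 4·4 + 4·3 = 28.

28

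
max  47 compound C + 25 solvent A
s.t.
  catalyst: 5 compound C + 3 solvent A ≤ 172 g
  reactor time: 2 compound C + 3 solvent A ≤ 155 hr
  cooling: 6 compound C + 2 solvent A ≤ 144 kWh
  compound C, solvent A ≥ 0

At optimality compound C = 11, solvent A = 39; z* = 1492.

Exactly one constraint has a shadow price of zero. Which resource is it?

reactor time

catalyst: 172/172 (binding)
reactor time: 139/155 (slack 16)
cooling: 144/144 (binding)
By complementary slackness, a constraint with positive slack has shadow price 0 → reactor time.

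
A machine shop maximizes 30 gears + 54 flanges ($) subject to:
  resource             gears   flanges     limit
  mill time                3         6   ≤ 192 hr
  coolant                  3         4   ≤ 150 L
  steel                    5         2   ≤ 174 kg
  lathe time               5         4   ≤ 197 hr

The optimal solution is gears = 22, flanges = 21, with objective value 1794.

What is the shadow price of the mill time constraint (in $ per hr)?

Check each constraint at x*: mill time 192/192 (tight); coolant 150/150 (tight); steel 152/174 (slack 22); lathe time 194/197 (slack 3).
By complementary slackness, y = 0 for the non-binding constraints.
Dual feasibility on the basic columns requires 3·y_mill time + 3·y_coolant = 30, 6·y_mill time + 4·y_coolant = 54.
Solving: y_mill time = 7, y_coolant = 3.
Shadow price of mill time = 7.

7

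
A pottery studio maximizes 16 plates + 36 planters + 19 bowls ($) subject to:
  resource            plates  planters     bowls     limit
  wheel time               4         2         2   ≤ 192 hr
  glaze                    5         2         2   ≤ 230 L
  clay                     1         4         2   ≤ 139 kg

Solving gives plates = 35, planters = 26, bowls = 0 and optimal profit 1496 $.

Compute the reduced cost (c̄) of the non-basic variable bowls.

Binding: wheel time and clay. Non-binding: glaze (3 unused).
Slack constraints have shadow price 0 (complementary slackness).
Dual feasibility on the basic columns requires 4·y_wheel time + 1·y_clay = 16, 2·y_wheel time + 4·y_clay = 36.
→ y_wheel time = 2 and y_clay = 8.
Reduced cost of bowls: c₃ − yᵀa₃ = 19 − (2·2 + 8·2) = 19 − 20 = -1.

-1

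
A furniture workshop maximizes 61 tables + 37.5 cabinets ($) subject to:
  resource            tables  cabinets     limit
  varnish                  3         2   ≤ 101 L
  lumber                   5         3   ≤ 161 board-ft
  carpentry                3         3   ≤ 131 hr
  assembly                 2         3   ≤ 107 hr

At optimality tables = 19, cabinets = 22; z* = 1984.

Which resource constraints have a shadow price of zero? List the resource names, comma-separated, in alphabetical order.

assembly, carpentry

varnish: 101/101 (binding)
lumber: 161/161 (binding)
carpentry: 123/131 (slack 8)
assembly: 104/107 (slack 3)
By complementary slackness, a constraint with positive slack has shadow price 0 → assembly, carpentry.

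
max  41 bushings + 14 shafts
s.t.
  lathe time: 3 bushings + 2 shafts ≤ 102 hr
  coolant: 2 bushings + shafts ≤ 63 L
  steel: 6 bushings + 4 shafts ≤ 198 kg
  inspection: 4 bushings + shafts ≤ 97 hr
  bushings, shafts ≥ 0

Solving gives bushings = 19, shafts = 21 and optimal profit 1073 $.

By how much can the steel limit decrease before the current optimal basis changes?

52.5

Binding constraints: steel, inspection. The basis is B = [[6,4],[4,1]] with det -10.
Per unit decrease in steel, x* moves by d = (0.1, -0.4).
The basis stays optimal until shafts reaches 0; allowable decrease = 52.5 kg.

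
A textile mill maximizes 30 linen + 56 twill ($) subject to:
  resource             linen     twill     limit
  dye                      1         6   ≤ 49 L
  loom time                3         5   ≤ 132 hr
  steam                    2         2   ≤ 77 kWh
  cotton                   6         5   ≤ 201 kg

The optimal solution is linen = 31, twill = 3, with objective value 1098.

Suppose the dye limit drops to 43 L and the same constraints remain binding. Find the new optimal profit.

1062

Binding: dye and cotton. Non-binding: loom time (24 unused), steam (9 unused).
By complementary slackness, y = 0 for the non-binding constraints.
Dual feasibility on the basic columns requires 1·y_dye + 6·y_cotton = 30, 6·y_dye + 5·y_cotton = 56.
→ y_dye = 6 and y_cotton = 4.
Δz = y_dye·Δb = 6 × (-6) = -36, so new z* = 1098 − 36 = 1062.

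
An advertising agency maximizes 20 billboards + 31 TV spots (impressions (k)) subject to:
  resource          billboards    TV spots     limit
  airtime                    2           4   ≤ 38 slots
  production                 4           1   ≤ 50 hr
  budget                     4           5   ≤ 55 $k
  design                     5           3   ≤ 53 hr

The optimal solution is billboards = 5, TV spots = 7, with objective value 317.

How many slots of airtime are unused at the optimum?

0

airtime used = 2·5 + 4·7 = 38; slack = 38 − 38 = 0.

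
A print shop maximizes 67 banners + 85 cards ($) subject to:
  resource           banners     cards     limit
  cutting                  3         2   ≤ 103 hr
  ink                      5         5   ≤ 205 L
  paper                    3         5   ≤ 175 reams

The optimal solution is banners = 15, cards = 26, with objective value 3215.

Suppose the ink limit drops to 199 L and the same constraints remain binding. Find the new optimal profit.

Binding: ink and paper. Non-binding: cutting (6 unused).
By complementary slackness, y = 0 for the non-binding constraint.
Dual feasibility on the basic columns requires 5·y_ink + 3·y_paper = 67, 5·y_ink + 5·y_paper = 85.
→ y_ink = 8 and y_paper = 9.
Δz = y_ink·Δb = 8 × (-6) = -48, so new z* = 3215 − 48 = 3167.

3167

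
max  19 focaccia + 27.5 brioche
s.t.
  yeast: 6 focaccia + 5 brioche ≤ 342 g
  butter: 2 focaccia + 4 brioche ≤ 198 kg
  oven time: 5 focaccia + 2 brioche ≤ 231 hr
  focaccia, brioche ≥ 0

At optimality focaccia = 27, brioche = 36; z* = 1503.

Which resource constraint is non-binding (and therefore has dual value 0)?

yeast: 342/342 (binding)
butter: 198/198 (binding)
oven time: 207/231 (slack 24)
By complementary slackness, a constraint with positive slack has shadow price 0 → oven time.

oven time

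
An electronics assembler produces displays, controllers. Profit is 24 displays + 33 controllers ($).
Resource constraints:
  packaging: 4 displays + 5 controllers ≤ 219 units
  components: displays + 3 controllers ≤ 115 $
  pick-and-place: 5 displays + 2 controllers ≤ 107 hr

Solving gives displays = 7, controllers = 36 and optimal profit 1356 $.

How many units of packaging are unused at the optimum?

packaging used = 4·7 + 5·36 = 208; slack = 219 − 208 = 11.

11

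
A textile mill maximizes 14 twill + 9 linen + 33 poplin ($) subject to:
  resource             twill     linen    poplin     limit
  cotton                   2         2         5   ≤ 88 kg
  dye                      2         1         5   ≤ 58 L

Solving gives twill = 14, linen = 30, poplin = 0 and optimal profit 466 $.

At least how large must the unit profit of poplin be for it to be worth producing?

35

At the optimum: cotton uses 88 of 88 (binding); dye uses 58 of 58 (binding).
Dual feasibility on the basic columns requires 2·y_cotton + 2·y_dye = 14, 2·y_cotton + 1·y_dye = 9.
This yields shadow prices y_cotton = 2, y_dye = 5.
poplin enters the basis when its profit ≥ yᵀa₃ = 2·5 + 5·5 = 35.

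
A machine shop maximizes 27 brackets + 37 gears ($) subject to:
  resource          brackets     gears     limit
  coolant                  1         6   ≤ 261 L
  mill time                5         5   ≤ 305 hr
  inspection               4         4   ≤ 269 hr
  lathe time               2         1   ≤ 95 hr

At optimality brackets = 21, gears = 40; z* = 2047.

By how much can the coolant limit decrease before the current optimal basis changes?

Binding constraints: coolant, mill time. The basis is B = [[1,6],[5,5]] with det -25.
Per unit decrease in coolant, x* moves by d = (0.2, -0.2).
The basis stays optimal until lathe time becomes binding; allowable decrease = 65 L.

65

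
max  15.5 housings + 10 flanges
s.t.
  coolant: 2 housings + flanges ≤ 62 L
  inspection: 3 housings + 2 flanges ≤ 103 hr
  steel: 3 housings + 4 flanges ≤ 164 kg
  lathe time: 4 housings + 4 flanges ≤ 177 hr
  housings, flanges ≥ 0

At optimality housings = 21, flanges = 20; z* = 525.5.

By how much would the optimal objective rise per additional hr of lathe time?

0

At the optimum: coolant uses 62 of 62 (binding); inspection uses 103 of 103 (binding); steel uses 143 of 164 (slack = 21); lathe time uses 164 of 177 (slack = 13).
Slack constraints have shadow price 0 (complementary slackness).
The binding rows give the dual system: 2·y_coolant + 3·y_inspection = 15.5 and 1·y_coolant + 2·y_inspection = 10.
This yields shadow prices y_coolant = 1, y_inspection = 4.5.
Shadow price of lathe time = 0.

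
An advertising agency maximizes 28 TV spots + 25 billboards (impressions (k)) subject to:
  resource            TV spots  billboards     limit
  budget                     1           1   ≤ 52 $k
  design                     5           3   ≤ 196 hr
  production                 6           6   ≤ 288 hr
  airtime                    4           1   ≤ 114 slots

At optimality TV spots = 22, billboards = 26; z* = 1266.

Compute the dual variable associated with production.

4

At the optimum: budget uses 48 of 52 (slack = 4); design uses 188 of 196 (slack = 8); production uses 288 of 288 (binding); airtime uses 114 of 114 (binding).
By complementary slackness, y = 0 for the non-binding constraints.
The binding rows give the dual system: 6·y_production + 4·y_airtime = 28 and 6·y_production + 1·y_airtime = 25.
This yields shadow prices y_production = 4, y_airtime = 1.
Shadow price of production = 4.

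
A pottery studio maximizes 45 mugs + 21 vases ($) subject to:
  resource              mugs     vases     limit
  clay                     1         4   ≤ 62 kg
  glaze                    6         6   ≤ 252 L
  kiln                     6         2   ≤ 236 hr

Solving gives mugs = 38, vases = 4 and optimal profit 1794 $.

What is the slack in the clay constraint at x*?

clay used = 1·38 + 4·4 = 54; slack = 62 − 54 = 8.

8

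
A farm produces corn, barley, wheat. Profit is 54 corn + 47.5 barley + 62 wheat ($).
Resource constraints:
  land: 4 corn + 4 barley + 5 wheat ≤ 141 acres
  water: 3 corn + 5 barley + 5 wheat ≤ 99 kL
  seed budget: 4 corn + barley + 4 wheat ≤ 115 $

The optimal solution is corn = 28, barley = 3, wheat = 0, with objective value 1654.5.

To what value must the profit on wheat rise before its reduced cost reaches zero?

70

At the optimum: land uses 124 of 141 (slack = 17); water uses 99 of 99 (binding); seed budget uses 115 of 115 (binding).
By complementary slackness, y = 0 for the non-binding constraint.
From A_Bᵀ y = c: 3·y_water + 4·y_seed budget = 54; 5·y_water + 1·y_seed budget = 47.5.
This yields shadow prices y_water = 8, y_seed budget = 7.5.
wheat enters the basis when its profit ≥ yᵀa₃ = 8·5 + 7.5·4 = 70.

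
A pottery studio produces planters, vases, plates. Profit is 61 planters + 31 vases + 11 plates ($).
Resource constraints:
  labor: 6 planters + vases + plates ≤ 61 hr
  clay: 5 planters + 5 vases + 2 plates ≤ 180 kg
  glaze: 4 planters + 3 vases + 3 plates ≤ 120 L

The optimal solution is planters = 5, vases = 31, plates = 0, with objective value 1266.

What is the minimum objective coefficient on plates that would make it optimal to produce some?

16

Check each constraint at x*: labor 61/61 (tight); clay 180/180 (tight); glaze 113/120 (slack 7).
Since glaze is not tight, its dual is 0.
The binding rows give the dual system: 6·y_labor + 5·y_clay = 61 and 1·y_labor + 5·y_clay = 31.
This yields shadow prices y_labor = 6, y_clay = 5.
plates enters the basis when its profit ≥ yᵀa₃ = 6·1 + 5·2 = 16.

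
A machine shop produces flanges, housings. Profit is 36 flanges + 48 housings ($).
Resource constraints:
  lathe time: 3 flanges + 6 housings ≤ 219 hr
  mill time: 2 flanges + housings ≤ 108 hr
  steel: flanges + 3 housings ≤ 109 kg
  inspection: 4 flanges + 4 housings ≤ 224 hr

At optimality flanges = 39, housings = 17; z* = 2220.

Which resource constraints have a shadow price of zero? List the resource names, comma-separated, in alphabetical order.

mill time, steel

lathe time: 219/219 (binding)
mill time: 95/108 (slack 13)
steel: 90/109 (slack 19)
inspection: 224/224 (binding)
By complementary slackness, a constraint with positive slack has shadow price 0 → mill time, steel.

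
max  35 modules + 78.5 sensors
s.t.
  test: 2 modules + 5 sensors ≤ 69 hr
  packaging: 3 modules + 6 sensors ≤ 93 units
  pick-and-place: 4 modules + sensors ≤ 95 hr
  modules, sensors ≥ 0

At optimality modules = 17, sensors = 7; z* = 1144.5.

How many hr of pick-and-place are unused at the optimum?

20

pick-and-place used = 4·17 + 1·7 = 75; slack = 95 − 75 = 20.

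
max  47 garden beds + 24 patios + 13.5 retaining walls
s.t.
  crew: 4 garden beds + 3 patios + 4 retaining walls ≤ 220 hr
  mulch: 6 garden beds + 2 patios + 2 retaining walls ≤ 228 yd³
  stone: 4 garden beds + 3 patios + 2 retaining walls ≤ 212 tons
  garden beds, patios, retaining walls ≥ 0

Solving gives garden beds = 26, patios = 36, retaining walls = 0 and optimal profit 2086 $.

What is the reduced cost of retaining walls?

Check each constraint at x*: crew 212/220 (slack 8); mulch 228/228 (tight); stone 212/212 (tight).
By complementary slackness, y = 0 for the non-binding constraint.
From A_Bᵀ y = c: 6·y_mulch + 4·y_stone = 47; 2·y_mulch + 3·y_stone = 24.
→ y_mulch = 4.5 and y_stone = 5.
Reduced cost of retaining walls: c₃ − yᵀa₃ = 13.5 − (4.5·2 + 5·2) = 13.5 − 19 = -5.5.

-5.5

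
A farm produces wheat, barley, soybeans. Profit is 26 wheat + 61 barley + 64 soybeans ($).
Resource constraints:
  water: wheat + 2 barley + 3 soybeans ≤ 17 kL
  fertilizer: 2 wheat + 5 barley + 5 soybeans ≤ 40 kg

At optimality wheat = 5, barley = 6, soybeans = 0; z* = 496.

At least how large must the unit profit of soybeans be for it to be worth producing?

69

Check each constraint at x*: water 17/17 (tight); fertilizer 40/40 (tight).
Dual feasibility on the basic columns requires 1·y_water + 2·y_fertilizer = 26, 2·y_water + 5·y_fertilizer = 61.
Solving: y_water = 8, y_fertilizer = 9.
soybeans enters the basis when its profit ≥ yᵀa₃ = 8·3 + 9·5 = 69.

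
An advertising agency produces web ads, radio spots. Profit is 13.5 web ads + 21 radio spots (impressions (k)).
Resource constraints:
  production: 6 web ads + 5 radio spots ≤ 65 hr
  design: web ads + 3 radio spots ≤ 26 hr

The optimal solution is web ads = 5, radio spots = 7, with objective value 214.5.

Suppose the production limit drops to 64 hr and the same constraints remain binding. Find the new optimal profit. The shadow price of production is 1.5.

213

Δb = -1, so new z* = 214.5 + (1.5)·(-1) = 214.5 − 1.5 = 213.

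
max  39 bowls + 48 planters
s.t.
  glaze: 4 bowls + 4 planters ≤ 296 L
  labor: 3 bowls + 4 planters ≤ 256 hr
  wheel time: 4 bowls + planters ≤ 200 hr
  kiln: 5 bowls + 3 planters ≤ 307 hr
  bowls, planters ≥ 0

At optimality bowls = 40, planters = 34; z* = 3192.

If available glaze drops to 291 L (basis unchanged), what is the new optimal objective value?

3177

Check each constraint at x*: glaze 296/296 (tight); labor 256/256 (tight); wheel time 194/200 (slack 6); kiln 302/307 (slack 5).
Slack constraints have shadow price 0 (complementary slackness).
The binding rows give the dual system: 4·y_glaze + 3·y_labor = 39 and 4·y_glaze + 4·y_labor = 48.
Solving: y_glaze = 3, y_labor = 9.
Δz = y_glaze·Δb = 3 × (-5) = -15, so new z* = 3192 − 15 = 3177.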